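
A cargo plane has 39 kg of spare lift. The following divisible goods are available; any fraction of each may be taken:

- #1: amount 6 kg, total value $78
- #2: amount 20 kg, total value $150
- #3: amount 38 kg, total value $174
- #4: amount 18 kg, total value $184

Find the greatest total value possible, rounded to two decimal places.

Take in order of value per unit:
- #1 (78/6 per unit): all 6 → value 78, running total 78.00
- #4 (184/18 per unit): all 18 → value 184, running total 262.00
- #2 (150/20 per unit): 15 of 20 → value 15×150/20 = 112.5000, running total 374.50
Total 374.50.

374.50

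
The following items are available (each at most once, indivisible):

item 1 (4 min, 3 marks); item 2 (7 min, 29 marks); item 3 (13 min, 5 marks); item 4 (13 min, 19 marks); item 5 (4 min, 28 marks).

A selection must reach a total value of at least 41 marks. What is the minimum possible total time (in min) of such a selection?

Subsets with value ≥ 41, sorted by total time:
- item 2+item 5: time 11, value 57
- item 1+item 2+item 5: time 15, value 60
- item 4+item 5: time 17, value 47
Minimum time: 11 min.

11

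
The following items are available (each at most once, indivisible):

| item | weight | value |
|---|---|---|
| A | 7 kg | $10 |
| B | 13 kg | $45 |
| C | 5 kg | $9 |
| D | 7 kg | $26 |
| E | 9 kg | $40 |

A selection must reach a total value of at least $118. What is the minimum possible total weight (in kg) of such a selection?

Subsets with value ≥ 118, sorted by total weight:
- B+C+D+E: weight 34, value 120
- A+B+D+E: weight 36, value 121
- A+B+C+D+E: weight 41, value 130
Minimum weight: 34 kg.

34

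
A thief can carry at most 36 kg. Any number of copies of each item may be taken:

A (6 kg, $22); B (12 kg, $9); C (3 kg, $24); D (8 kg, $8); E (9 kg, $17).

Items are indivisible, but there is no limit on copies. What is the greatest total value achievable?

$288

Best value-per-unit is C at 24/3, and filling with it alone uses weight 12×3=36. No mix of the others beats 12×24 = 288.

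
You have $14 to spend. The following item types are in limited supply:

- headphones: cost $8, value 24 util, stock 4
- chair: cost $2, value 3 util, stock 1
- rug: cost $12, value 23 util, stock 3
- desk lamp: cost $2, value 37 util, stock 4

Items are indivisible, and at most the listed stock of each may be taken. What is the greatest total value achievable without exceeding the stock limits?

Top feasible selections:
- 1×chair + 4×desk lamp: cost 10, value 151
- 4×desk lamp: cost 8, value 148
- 1×headphones + 3×desk lamp: cost 14, value 135
- 1×chair + 3×desk lamp: cost 8, value 114
Best: 151 util.

151 util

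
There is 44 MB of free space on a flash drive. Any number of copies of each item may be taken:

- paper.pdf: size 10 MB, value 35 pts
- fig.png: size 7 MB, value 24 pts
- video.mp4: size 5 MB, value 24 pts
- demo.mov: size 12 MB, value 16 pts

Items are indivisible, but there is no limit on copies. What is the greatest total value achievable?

Best value-per-unit is video.mp4 at 24/5; filling with it alone gives 8×24 = 192.
Optimal mix: 2×fig.png + 6×video.mp4 → size 44, value 192.

192 pts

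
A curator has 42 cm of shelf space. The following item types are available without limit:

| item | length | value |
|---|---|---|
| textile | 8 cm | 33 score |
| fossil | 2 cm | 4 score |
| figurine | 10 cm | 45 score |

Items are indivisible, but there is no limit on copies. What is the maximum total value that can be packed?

Best value-per-unit is figurine at 45/10; filling with it alone gives 4×45 = 180.
Optimal mix: 1×fossil + 4×figurine → length 42, value 184.

184 score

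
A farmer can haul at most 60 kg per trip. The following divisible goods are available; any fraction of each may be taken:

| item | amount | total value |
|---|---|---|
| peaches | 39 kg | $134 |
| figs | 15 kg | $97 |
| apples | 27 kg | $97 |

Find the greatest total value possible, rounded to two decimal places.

Take in order of value per unit:
- figs (97/15 per unit): all 15 → value 97, running total 97.00
- apples (97/27 per unit): all 27 → value 97, running total 194.00
- peaches (134/39 per unit): 18 of 39 → value 18×134/39 = 61.8462, running total 255.85
Total 255.85.

255.85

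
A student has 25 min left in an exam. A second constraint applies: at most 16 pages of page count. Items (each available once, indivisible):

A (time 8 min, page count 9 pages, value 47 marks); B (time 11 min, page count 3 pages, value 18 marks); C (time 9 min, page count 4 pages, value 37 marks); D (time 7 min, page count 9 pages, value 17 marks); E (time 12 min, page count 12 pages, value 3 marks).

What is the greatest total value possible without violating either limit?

84 marks

Feasible sets respecting both limits:
- A+C: time 17, page count 13, value 84
- A+B: time 19, page count 12, value 65
- B+C: time 20, page count 7, value 55
Best: 84 marks.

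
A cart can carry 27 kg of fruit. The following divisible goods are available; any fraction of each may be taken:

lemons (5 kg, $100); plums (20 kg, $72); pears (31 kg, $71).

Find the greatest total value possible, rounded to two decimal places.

176.58

Take in order of value per unit:
- lemons (100/5 per unit): all 5 → value 100, running total 100.00
- plums (72/20 per unit): all 20 → value 72, running total 172.00
- pears (71/31 per unit): 2 of 31 → value 2×71/31 = 4.5806, running total 176.58
Total 176.58.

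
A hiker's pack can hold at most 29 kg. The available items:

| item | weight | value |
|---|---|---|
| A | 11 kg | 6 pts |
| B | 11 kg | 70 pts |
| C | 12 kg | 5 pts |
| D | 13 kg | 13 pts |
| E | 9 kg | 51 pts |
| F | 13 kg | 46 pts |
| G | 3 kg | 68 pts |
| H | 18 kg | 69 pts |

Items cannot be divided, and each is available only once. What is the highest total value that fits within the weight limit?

Check high-value combinations within 29 kg:
- B+E+G: weight 11+9+3=23, value 70+51+68=189
- B+F+G: weight 11+13+3=27, value 70+46+68=184
- E+F+G: weight 9+13+3=25, value 51+46+68=165
- B+D+G: weight 11+13+3=27, value 70+13+68=151
Best: 189 pts.

189 pts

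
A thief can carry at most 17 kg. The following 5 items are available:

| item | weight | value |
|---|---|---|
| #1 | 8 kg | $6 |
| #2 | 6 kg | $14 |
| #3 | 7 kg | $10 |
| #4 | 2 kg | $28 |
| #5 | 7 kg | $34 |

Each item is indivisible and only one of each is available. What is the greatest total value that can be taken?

Check high-value combinations within 17 kg:
- #2+#4+#5: weight 6+2+7=15, value 14+28+34=76
- #3+#4+#5: weight 7+2+7=16, value 10+28+34=72
- #1+#4+#5: weight 8+2+7=17, value 6+28+34=68
- #4+#5: weight 2+7=9, value 28+34=62
- #2+#3+#4: weight 6+7+2=15, value 14+10+28=52
Best: $76.

$76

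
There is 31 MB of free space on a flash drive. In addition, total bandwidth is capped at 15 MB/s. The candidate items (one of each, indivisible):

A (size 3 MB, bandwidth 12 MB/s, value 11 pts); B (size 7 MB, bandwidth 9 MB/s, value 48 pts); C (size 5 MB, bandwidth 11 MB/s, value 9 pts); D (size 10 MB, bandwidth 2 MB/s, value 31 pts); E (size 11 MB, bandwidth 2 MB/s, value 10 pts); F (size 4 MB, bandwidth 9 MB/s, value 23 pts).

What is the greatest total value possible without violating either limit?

89 pts

Feasible sets respecting both limits:
- B+D+E: size 28, bandwidth 13, value 89
- B+D: size 17, bandwidth 11, value 79
- D+E+F: size 25, bandwidth 13, value 64
- B+E: size 18, bandwidth 11, value 58
Best: 89 pts.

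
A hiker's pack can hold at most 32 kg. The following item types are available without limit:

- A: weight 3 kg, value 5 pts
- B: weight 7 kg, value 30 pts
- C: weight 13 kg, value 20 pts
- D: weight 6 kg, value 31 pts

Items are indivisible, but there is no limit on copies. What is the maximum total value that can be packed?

155 pts

Best value-per-unit is D at 31/6, and filling with it alone uses weight 5×6=30. No mix of the others beats 5×31 = 155.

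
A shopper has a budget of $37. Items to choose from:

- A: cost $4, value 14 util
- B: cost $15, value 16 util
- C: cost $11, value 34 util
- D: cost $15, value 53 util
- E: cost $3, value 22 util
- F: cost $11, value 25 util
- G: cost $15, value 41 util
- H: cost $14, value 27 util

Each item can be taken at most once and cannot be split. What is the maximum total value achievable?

130 util

Check high-value combinations within $37:
- A+D+E+G: cost 4+15+3+15=37, value 14+53+22+41=130
- A+C+D+E: cost 4+11+15+3=33, value 14+34+53+22=123
- D+E+G: cost 15+3+15=33, value 53+22+41=116
Best: 130 util.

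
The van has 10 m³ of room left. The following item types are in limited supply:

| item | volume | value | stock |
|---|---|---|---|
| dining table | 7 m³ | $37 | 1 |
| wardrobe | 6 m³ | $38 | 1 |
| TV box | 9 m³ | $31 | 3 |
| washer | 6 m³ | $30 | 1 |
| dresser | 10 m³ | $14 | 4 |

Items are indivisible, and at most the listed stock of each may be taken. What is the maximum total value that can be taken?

Top feasible selections:
- 1×wardrobe: volume 6, value 38
- 1×dining table: volume 7, value 37
- 1×TV box: volume 9, value 31
- 1×washer: volume 6, value 30
Best: $38.

$38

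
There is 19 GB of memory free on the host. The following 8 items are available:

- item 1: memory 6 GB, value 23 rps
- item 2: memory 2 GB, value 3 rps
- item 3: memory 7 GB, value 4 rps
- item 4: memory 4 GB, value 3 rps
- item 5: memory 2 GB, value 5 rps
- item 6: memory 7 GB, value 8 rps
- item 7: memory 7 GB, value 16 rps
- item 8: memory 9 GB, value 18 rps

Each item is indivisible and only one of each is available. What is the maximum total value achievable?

49 rps

Check high-value combinations within 19 GB:
- item 1+item 2+item 5+item 8: memory 6+2+2+9=19, value 23+3+5+18=49
- item 1+item 2+item 5+item 7: memory 6+2+2+7=17, value 23+3+5+16=47
- item 1+item 4+item 5+item 7: memory 6+4+2+7=19, value 23+3+5+16=47
- item 1+item 5+item 8: memory 6+2+9=17, value 23+5+18=46
Best: 49 rps.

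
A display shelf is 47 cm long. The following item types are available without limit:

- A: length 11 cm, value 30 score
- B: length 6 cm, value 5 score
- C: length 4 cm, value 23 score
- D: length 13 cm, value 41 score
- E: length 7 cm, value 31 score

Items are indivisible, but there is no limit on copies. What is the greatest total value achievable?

Best value-per-unit is C at 23/4; filling with it alone gives 11×23 = 253.
Optimal mix: 10×C + 1×E → length 47, value 261.

261 score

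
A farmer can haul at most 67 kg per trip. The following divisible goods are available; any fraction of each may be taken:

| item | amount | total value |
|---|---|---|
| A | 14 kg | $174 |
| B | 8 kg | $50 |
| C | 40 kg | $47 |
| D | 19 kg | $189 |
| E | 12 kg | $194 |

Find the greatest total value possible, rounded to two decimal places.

623.45

Take in order of value per unit:
- E (194/12 per unit): all 12 → value 194, running total 194.00
- A (174/14 per unit): all 14 → value 174, running total 368.00
- D (189/19 per unit): all 19 → value 189, running total 557.00
- B (50/8 per unit): all 8 → value 50, running total 607.00
- C (47/40 per unit): 14 of 40 → value 14×47/40 = 16.4500, running total 623.45
Total 623.45.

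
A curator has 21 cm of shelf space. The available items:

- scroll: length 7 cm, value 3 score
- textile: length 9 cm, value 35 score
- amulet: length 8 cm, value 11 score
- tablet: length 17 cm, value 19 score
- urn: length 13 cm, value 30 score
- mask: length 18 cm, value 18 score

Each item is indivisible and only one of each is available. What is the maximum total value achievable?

Check high-value combinations within 21 cm:
- textile+amulet: length 9+8=17, value 35+11=46
- amulet+urn: length 8+13=21, value 11+30=41
- scroll+textile: length 7+9=16, value 3+35=38
Best: 46 score.

46 score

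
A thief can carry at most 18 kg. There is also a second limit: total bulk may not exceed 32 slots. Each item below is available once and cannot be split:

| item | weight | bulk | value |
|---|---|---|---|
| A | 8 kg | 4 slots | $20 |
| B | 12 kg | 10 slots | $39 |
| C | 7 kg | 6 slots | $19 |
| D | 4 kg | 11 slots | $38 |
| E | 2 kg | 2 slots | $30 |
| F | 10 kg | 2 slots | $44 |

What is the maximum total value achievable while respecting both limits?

$112

Feasible sets respecting both limits:
- D+E+F: weight 16, bulk 15, value 112
- B+D+E: weight 18, bulk 23, value 107
- A+D+E: weight 14, bulk 17, value 88
- C+D+E: weight 13, bulk 19, value 87
Best: $112.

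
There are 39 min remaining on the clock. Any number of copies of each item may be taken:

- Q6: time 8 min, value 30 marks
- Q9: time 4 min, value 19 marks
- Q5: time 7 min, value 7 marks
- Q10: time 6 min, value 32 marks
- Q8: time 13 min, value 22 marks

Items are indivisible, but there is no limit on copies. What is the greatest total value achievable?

Best value-per-unit is Q10 at 32/6; filling with it alone gives 6×32 = 192.
Optimal mix: 2×Q9 + 5×Q10 → time 38, value 198.

198 marks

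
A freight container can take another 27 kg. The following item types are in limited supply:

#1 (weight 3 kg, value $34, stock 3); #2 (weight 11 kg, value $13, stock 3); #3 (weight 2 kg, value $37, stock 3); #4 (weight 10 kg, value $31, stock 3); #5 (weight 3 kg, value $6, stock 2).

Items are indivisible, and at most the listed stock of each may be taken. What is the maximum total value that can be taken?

$244

Top feasible selections:
- 3×#1 + 3×#3 + 1×#4: weight 25, value 244
- 3×#1 + 1×#2 + 3×#3: weight 26, value 226
- 3×#1 + 3×#3 + 2×#5: weight 21, value 225
- 3×#1 + 3×#3 + 1×#5: weight 18, value 219
Best: $244.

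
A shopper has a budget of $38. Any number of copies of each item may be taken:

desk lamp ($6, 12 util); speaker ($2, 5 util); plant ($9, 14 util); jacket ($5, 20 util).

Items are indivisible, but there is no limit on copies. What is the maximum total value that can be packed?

Best value-per-unit is jacket at 20/5; filling with it alone gives 7×20 = 140.
Optimal mix: 1×speaker + 7×jacket → cost 37, value 145.

145 util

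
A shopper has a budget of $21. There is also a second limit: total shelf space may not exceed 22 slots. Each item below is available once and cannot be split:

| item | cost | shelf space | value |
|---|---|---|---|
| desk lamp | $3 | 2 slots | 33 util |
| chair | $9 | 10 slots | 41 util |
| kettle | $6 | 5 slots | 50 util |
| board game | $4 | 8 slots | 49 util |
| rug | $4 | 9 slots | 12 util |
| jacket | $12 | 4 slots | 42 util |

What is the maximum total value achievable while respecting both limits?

132 util

Feasible sets respecting both limits:
- desk lamp+kettle+board game: cost 13, shelf space 15, value 132
- desk lamp+kettle+jacket: cost 21, shelf space 11, value 125
- desk lamp+chair+kettle: cost 18, shelf space 17, value 124
Best: 132 util.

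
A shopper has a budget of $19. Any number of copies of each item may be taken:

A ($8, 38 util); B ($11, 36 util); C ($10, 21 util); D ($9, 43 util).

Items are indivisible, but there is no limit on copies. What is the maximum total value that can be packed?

Best value-per-unit is D at 43/9, and filling with it alone uses cost 2×9=18. No mix of the others beats 2×43 = 86.

86 util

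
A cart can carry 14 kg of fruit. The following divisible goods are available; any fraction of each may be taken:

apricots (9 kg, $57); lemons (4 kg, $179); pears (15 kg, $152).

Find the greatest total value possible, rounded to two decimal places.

Take in order of value per unit:
- lemons (179/4 per unit): all 4 → value 179, running total 179.00
- pears (152/15 per unit): 10 of 15 → value 10×152/15 = 101.3333, running total 280.33
Total 280.33.

280.33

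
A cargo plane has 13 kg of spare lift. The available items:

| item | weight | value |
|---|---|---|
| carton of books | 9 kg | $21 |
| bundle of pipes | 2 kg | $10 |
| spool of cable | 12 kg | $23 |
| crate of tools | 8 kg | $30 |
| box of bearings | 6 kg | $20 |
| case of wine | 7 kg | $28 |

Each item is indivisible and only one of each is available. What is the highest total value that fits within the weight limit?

Check high-value combinations within 13 kg:
- box of bearings+case of wine: weight 6+7=13, value 20+28=48
- bundle of pipes+crate of tools: weight 2+8=10, value 10+30=40
- bundle of pipes+case of wine: weight 2+7=9, value 10+28=38
- carton of books+bundle of pipes: weight 9+2=11, value 21+10=31
Best: $48.

$48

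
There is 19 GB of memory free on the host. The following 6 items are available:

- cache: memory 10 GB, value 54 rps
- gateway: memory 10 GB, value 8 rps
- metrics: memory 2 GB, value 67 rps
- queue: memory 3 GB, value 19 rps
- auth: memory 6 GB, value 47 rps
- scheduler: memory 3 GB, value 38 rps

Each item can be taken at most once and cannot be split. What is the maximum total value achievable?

Check high-value combinations within 19 GB:
- cache+metrics+queue+scheduler: memory 10+2+3+3=18, value 54+67+19+38=178
- metrics+queue+auth+scheduler: memory 2+3+6+3=14, value 67+19+47+38=171
- cache+metrics+auth: memory 10+2+6=18, value 54+67+47=168
- cache+metrics+scheduler: memory 10+2+3=15, value 54+67+38=159
Best: 178 rps.

178 rps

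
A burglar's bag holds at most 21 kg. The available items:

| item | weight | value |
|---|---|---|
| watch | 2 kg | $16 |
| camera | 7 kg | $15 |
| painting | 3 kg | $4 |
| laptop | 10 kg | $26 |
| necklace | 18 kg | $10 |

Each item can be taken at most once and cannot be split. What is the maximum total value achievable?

$57

This is a 0/1 knapsack; check combinations near the capacity.
- watch+camera+laptop: weight 2+7+10=19, value 16+15+26=57
- watch+painting+laptop: weight 2+3+10=15, value 16+4+26=46
- camera+painting+laptop: weight 7+3+10=20, value 15+4+26=45
- watch+laptop: weight 2+10=12, value 16+26=42
- camera+laptop: weight 7+10=17, value 15+26=41
Best: $57.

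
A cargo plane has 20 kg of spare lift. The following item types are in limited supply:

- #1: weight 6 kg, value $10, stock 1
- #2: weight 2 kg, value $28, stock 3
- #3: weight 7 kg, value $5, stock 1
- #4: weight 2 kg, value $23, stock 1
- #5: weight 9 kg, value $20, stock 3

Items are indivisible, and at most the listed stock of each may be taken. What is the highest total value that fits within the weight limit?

$127

Top feasible selections:
- 3×#2 + 1×#4 + 1×#5: weight 17, value 127
- 1×#1 + 3×#2 + 1×#4: weight 14, value 117
- 3×#2 + 1×#3 + 1×#4: weight 15, value 112
Best: $127.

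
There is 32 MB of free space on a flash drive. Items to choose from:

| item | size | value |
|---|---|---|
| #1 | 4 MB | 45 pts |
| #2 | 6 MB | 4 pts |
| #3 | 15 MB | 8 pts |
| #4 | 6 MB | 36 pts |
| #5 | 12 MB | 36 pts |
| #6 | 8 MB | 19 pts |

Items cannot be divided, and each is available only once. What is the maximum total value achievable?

136 pts

Check high-value combinations within 32 MB:
- #1+#4+#5+#6: size 4+6+12+8=30, value 45+36+36+19=136
- #1+#2+#4+#5: size 4+6+6+12=28, value 45+4+36+36=121
- #1+#4+#5: size 4+6+12=22, value 45+36+36=117
- #1+#2+#4+#6: size 4+6+6+8=24, value 45+4+36+19=104
- #1+#2+#5+#6: size 4+6+12+8=30, value 45+4+36+19=104
Best: 136 pts.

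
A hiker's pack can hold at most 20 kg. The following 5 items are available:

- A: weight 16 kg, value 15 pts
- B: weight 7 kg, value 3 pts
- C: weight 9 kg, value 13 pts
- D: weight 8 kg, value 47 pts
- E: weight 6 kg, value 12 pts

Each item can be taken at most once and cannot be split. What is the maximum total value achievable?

60 pts

Check high-value combinations within 20 kg:
- C+D: weight 9+8=17, value 13+47=60
- D+E: weight 8+6=14, value 47+12=59
- B+D: weight 7+8=15, value 3+47=50
- D: weight 8, value 47
Best: 60 pts.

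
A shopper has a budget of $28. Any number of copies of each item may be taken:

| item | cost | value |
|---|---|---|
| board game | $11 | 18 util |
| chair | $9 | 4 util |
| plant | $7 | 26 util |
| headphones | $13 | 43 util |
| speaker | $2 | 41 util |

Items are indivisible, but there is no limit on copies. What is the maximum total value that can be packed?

Best value-per-unit is speaker at 41/2, and filling with it alone uses cost 14×2=28. No mix of the others beats 14×41 = 574.

574 util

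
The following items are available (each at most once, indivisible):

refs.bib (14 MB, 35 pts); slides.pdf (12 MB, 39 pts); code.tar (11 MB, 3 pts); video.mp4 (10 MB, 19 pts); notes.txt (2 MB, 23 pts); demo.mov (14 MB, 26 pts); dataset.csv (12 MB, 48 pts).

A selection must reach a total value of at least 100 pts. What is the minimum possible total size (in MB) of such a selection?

Subsets with value ≥ 100, sorted by total size:
- slides.pdf+notes.txt+dataset.csv: size 26, value 110
- refs.bib+notes.txt+dataset.csv: size 28, value 106
- slides.pdf+video.mp4+dataset.csv: size 34, value 106
Minimum size: 26 MB.

26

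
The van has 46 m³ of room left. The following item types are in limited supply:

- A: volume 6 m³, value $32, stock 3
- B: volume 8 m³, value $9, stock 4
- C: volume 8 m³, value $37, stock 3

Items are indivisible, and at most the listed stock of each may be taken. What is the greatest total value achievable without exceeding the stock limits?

Best selections within volume 46 and stock limits:
- 3×A + 3×C: volume 42, value 207
- 2×A + 1×B + 3×C: volume 44, value 184
- 3×A + 1×B + 2×C: volume 42, value 179
- 2×A + 3×C: volume 36, value 175
Best: $207.

$207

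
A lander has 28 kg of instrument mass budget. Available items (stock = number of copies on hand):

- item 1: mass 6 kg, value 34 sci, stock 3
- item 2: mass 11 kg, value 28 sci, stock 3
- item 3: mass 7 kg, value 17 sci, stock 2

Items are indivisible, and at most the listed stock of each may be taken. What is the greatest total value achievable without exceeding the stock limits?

119 sci

Best selections within mass 28 and stock limits:
- 3×item 1 + 1×item 3: mass 25, value 119
- 3×item 1: mass 18, value 102
Best: 119 sci.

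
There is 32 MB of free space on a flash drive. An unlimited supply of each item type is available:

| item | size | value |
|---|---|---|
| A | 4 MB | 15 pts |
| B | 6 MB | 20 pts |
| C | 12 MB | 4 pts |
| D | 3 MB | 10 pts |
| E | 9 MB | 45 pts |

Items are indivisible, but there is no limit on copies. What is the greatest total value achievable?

150 pts

Best value-per-unit is E at 45/9; filling with it alone gives 3×45 = 135.
Optimal mix: 1×A + 3×E → size 31, value 150.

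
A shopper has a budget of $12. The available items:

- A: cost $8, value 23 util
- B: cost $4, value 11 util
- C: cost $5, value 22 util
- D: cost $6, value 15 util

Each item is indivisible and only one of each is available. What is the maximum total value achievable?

Check high-value combinations within $12:
- C+D: cost 5+6=11, value 22+15=37
- A+B: cost 8+4=12, value 23+11=34
- B+C: cost 4+5=9, value 11+22=33
- B+D: cost 4+6=10, value 11+15=26
- A: cost 8, value 23
Best: 37 util.

37 util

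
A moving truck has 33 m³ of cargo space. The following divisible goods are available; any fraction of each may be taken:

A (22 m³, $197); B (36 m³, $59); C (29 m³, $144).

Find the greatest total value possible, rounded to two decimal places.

Take in order of value per unit:
- A (197/22 per unit): all 22 → value 197, running total 197.00
- C (144/29 per unit): 11 of 29 → value 11×144/29 = 54.6207, running total 251.62
Total 251.62.

251.62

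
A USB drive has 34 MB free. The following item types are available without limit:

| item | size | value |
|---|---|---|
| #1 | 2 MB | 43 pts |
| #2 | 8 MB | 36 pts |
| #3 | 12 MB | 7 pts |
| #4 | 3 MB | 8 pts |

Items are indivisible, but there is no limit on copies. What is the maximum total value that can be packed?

731 pts

Best value-per-unit is #1 at 43/2, and filling with it alone uses size 17×2=34. No mix of the others beats 17×43 = 731.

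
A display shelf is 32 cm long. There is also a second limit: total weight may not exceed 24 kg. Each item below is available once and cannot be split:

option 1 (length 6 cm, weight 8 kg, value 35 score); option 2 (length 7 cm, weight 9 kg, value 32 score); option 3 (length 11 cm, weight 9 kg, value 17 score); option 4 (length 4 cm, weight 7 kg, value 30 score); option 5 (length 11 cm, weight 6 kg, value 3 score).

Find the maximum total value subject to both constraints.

97 score

Feasible sets respecting both limits:
- option 1+option 2+option 4: length 17, weight 24, value 97
- option 1+option 3+option 4: length 21, weight 24, value 82
- option 1+option 2+option 5: length 24, weight 23, value 70
Best: 97 score.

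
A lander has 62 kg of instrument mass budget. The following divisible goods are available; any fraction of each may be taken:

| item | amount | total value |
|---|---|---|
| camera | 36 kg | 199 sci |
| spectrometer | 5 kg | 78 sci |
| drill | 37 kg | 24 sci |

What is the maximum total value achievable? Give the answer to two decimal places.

Take in order of value per unit:
- spectrometer (78/5 per unit): all 5 → value 78, running total 78.00
- camera (199/36 per unit): all 36 → value 199, running total 277.00
- drill (24/37 per unit): 21 of 37 → value 21×24/37 = 13.6216, running total 290.62
Total 290.62.

290.62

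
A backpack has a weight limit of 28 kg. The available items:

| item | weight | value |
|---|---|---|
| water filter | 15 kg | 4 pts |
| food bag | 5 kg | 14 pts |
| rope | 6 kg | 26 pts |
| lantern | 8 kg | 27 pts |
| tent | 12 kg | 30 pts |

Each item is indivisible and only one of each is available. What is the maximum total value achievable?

83 pts

Check high-value combinations within 28 kg:
- rope+lantern+tent: weight 6+8+12=26, value 26+27+30=83
- food bag+lantern+tent: weight 5+8+12=25, value 14+27+30=71
- food bag+rope+tent: weight 5+6+12=23, value 14+26+30=70
- food bag+rope+lantern: weight 5+6+8=19, value 14+26+27=67
Best: 83 pts.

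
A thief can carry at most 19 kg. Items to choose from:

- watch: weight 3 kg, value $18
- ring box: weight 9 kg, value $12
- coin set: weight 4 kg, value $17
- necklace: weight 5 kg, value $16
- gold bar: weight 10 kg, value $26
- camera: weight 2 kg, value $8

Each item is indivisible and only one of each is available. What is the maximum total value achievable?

$69

Check high-value combinations within 19 kg:
- watch+coin set+gold bar+camera: weight 3+4+10+2=19, value 18+17+26+8=69
- watch+coin set+gold bar: weight 3+4+10=17, value 18+17+26=61
- watch+necklace+gold bar: weight 3+5+10=18, value 18+16+26=60
- watch+coin set+necklace+camera: weight 3+4+5+2=14, value 18+17+16+8=59
Best: $69.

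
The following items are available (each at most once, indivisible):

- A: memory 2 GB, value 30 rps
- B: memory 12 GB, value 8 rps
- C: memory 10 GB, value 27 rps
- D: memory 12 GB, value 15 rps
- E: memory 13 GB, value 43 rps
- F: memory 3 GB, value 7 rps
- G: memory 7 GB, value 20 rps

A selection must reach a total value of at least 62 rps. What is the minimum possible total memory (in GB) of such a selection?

Subsets with value ≥ 62, sorted by total memory:
- A+E: memory 15, value 73
- A+C+F: memory 15, value 64
- A+E+F: memory 18, value 80
- A+C+G: memory 19, value 77
Minimum memory: 15 GB.

15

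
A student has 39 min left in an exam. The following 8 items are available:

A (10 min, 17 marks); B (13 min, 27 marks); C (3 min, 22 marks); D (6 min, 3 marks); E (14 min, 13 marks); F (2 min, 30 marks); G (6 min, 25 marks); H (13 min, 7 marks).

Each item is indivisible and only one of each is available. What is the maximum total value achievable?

121 marks

Check high-value combinations within 39 min:
- A+B+C+F+G: time 10+13+3+2+6=34, value 17+27+22+30+25=121
- B+C+E+F+G: time 13+3+14+2+6=38, value 27+22+13+30+25=117
- B+C+F+G+H: time 13+3+2+6+13=37, value 27+22+30+25+7=111
Best: 121 marks.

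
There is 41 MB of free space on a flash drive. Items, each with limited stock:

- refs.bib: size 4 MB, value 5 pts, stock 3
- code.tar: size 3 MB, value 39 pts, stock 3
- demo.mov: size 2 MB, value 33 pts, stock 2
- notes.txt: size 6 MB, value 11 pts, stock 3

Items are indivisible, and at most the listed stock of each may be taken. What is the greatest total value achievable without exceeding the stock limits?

226 pts

Best selections within size 41 and stock limits:
- 2×refs.bib + 3×code.tar + 2×demo.mov + 3×notes.txt: size 39, value 226
- 1×refs.bib + 3×code.tar + 2×demo.mov + 3×notes.txt: size 35, value 221
- 3×refs.bib + 3×code.tar + 2×demo.mov + 2×notes.txt: size 37, value 220
- 3×code.tar + 2×demo.mov + 3×notes.txt: size 31, value 216
Best: 226 pts.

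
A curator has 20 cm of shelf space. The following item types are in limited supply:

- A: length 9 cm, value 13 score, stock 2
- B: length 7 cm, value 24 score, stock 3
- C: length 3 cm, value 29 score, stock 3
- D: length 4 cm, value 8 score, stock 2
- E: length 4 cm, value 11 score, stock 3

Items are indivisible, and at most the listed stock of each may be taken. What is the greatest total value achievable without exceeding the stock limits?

Top feasible selections:
- 1×B + 3×C + 1×E: length 20, value 122
- 1×B + 3×C + 1×D: length 20, value 119
- 1×B + 3×C: length 16, value 111
Best: 122 score.

122 score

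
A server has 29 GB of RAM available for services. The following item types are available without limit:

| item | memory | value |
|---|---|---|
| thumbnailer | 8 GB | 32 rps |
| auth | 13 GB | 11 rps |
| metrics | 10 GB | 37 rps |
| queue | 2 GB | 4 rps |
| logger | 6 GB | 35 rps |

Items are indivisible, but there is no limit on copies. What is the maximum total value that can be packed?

148 rps

Best value-per-unit is logger at 35/6; filling with it alone gives 4×35 = 140.
Optimal mix: 2×queue + 4×logger → memory 28, value 148.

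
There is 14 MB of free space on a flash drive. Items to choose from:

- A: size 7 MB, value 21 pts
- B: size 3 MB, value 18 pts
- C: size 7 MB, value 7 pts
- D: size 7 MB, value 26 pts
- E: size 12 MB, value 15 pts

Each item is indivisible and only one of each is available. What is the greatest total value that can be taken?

47 pts

Check high-value combinations within 14 MB:
- A+D: size 7+7=14, value 21+26=47
- B+D: size 3+7=10, value 18+26=44
- A+B: size 7+3=10, value 21+18=39
- C+D: size 7+7=14, value 7+26=33
- A+C: size 7+7=14, value 21+7=28
Best: 47 pts.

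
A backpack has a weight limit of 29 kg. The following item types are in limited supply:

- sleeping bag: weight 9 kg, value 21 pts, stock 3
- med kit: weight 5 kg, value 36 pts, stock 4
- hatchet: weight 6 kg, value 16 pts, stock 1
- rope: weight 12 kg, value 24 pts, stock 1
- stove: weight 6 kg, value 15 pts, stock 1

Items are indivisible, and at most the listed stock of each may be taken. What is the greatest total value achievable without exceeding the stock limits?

165 pts

Top feasible selections:
- 1×sleeping bag + 4×med kit: weight 29, value 165
- 4×med kit + 1×hatchet: weight 26, value 160
Best: 165 pts.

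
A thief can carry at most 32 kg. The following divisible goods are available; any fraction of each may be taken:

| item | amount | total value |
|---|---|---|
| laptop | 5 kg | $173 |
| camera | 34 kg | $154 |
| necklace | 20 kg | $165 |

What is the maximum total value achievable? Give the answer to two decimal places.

369.71

Take in order of value per unit:
- laptop (173/5 per unit): all 5 → value 173, running total 173.00
- necklace (165/20 per unit): all 20 → value 165, running total 338.00
- camera (154/34 per unit): 7 of 34 → value 7×154/34 = 31.7059, running total 369.71
Total 369.71.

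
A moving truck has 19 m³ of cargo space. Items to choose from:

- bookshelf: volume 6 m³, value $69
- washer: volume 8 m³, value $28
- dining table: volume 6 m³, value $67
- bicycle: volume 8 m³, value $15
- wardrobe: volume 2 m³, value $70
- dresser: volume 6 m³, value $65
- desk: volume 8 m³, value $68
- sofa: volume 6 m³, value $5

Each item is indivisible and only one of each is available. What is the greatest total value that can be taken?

$207

This is a 0/1 knapsack; check combinations near the capacity.
- bookshelf+wardrobe+desk: volume 6+2+8=16, value 69+70+68=207
- bookshelf+dining table+wardrobe: volume 6+6+2=14, value 69+67+70=206
- dining table+wardrobe+desk: volume 6+2+8=16, value 67+70+68=205
- bookshelf+wardrobe+dresser: volume 6+2+6=14, value 69+70+65=204
- wardrobe+dresser+desk: volume 2+6+8=16, value 70+65+68=203
Best: $207.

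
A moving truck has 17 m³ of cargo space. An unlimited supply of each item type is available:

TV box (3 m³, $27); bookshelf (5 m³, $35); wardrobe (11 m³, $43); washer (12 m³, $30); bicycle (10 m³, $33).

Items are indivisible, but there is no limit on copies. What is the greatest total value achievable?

Best value-per-unit is TV box at 27/3; filling with it alone gives 5×27 = 135.
Optimal mix: 4×TV box + 1×bookshelf → volume 17, value 143.

$143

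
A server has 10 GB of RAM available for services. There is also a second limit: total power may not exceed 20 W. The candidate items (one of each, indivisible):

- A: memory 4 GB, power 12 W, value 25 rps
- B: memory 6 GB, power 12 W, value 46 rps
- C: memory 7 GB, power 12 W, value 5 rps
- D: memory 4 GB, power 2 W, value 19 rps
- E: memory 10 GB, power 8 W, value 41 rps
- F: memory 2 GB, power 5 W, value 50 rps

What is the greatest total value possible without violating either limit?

Feasible sets respecting both limits:
- B+F: memory 8, power 17, value 96
- A+D+F: memory 10, power 19, value 94
- A+F: memory 6, power 17, value 75
- D+F: memory 6, power 7, value 69
Best: 96 rps.

96 rps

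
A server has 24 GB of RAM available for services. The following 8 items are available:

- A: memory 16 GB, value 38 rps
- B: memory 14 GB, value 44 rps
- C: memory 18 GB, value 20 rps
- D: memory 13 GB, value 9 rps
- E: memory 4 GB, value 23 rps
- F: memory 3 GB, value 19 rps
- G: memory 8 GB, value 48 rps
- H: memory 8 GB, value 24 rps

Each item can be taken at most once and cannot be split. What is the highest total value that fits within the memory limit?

This is a 0/1 knapsack; check combinations near the capacity.
- E+F+G+H: memory 4+3+8+8=23, value 23+19+48+24=114
- E+G+H: memory 4+8+8=20, value 23+48+24=95
- B+G: memory 14+8=22, value 44+48=92
- F+G+H: memory 3+8+8=19, value 19+48+24=91
Best: 114 rps.

114 rps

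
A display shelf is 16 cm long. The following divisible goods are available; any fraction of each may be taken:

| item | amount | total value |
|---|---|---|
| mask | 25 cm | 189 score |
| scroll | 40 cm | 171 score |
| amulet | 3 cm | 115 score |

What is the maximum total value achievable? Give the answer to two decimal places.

213.28

Take in order of value per unit:
- amulet (115/3 per unit): all 3 → value 115, running total 115.00
- mask (189/25 per unit): 13 of 25 → value 13×189/25 = 98.2800, running total 213.28
Total 213.28.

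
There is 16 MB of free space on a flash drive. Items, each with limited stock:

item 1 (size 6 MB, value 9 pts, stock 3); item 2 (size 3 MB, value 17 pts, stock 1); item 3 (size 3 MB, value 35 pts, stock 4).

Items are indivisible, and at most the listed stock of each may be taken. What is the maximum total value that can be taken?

157 pts

Top feasible selections:
- 1×item 2 + 4×item 3: size 15, value 157
- 4×item 3: size 12, value 140
- 1×item 2 + 3×item 3: size 12, value 122
- 1×item 1 + 3×item 3: size 15, value 114
Best: 157 pts.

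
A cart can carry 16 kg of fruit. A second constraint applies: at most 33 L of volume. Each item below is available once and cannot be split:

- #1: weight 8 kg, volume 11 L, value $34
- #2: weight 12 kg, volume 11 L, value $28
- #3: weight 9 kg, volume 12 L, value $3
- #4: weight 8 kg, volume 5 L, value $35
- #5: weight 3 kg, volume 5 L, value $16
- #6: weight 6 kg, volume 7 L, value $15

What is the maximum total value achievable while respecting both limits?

Feasible sets respecting both limits:
- #1+#4: weight 16, volume 16, value 69
- #4+#5: weight 11, volume 10, value 51
- #1+#5: weight 11, volume 16, value 50
Best: $69.

$69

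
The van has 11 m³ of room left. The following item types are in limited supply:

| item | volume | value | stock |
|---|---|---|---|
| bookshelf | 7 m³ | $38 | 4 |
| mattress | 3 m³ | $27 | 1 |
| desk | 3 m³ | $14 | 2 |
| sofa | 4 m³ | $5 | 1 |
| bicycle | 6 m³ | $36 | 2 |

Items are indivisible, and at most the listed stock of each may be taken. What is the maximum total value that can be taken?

$65

Top feasible selections:
- 1×bookshelf + 1×mattress: volume 10, value 65
- 1×mattress + 1×bicycle: volume 9, value 63
- 1×mattress + 2×desk: volume 9, value 55
Best: $65.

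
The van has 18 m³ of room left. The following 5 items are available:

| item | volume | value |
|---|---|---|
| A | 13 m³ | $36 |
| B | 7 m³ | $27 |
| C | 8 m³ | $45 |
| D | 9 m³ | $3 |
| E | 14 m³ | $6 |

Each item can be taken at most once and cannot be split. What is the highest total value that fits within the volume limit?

Check high-value combinations within 18 m³:
- B+C: volume 7+8=15, value 27+45=72
- C+D: volume 8+9=17, value 45+3=48
- C: volume 8, value 45
- A: volume 13, value 36
- B+D: volume 7+9=16, value 27+3=30
Best: $72.

$72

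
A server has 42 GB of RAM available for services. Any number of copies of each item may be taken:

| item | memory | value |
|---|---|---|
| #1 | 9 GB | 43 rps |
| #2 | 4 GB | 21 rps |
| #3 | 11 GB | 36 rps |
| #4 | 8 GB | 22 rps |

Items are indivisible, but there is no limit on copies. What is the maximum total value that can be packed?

212 rps

Best value-per-unit is #2 at 21/4; filling with it alone gives 10×21 = 210.
Optimal mix: 2×#1 + 6×#2 → memory 42, value 212.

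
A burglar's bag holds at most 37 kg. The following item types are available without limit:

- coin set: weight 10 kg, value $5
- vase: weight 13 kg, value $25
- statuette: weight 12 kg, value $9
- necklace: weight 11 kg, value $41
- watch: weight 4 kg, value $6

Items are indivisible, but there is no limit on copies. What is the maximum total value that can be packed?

$129

Best value-per-unit is necklace at 41/11; filling with it alone gives 3×41 = 123.
Optimal mix: 3×necklace + 1×watch → weight 37, value 129.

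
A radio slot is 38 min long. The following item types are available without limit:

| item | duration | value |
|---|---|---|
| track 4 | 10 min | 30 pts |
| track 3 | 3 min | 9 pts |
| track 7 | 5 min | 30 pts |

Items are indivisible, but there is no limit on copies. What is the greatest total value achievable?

Best value-per-unit is track 7 at 30/5; filling with it alone gives 7×30 = 210.
Optimal mix: 1×track 3 + 7×track 7 → duration 38, value 219.

219 pts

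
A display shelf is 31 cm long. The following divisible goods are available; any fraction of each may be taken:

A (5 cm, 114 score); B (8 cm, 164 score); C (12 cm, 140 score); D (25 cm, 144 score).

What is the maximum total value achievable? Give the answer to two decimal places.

Take in order of value per unit:
- A (114/5 per unit): all 5 → value 114, running total 114.00
- B (164/8 per unit): all 8 → value 164, running total 278.00
- C (140/12 per unit): all 12 → value 140, running total 418.00
- D (144/25 per unit): 6 of 25 → value 6×144/25 = 34.5600, running total 452.56
Total 452.56.

452.56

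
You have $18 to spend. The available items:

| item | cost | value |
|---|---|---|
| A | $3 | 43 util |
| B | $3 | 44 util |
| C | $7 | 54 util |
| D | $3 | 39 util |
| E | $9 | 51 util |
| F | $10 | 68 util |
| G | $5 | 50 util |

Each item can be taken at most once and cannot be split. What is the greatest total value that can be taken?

Check high-value combinations within $18:
- A+B+C+G: cost 3+3+7+5=18, value 43+44+54+50=191
- B+C+D+G: cost 3+7+3+5=18, value 44+54+39+50=187
- A+C+D+G: cost 3+7+3+5=18, value 43+54+39+50=186
- A+B+C+D: cost 3+3+7+3=16, value 43+44+54+39=180
Best: 191 util.

191 util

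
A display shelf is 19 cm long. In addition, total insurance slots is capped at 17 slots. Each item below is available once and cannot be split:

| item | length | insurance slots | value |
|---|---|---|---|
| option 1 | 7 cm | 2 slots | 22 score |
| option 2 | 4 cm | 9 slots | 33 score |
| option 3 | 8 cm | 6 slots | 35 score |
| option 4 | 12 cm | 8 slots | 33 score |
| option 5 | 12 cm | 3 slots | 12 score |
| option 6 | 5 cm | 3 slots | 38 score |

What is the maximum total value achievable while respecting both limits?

Feasible sets respecting both limits:
- option 1+option 2+option 6: length 16, insurance slots 14, value 93
- option 1+option 2+option 3: length 19, insurance slots 17, value 90
- option 3+option 6: length 13, insurance slots 9, value 73
Best: 93 score.

93 score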